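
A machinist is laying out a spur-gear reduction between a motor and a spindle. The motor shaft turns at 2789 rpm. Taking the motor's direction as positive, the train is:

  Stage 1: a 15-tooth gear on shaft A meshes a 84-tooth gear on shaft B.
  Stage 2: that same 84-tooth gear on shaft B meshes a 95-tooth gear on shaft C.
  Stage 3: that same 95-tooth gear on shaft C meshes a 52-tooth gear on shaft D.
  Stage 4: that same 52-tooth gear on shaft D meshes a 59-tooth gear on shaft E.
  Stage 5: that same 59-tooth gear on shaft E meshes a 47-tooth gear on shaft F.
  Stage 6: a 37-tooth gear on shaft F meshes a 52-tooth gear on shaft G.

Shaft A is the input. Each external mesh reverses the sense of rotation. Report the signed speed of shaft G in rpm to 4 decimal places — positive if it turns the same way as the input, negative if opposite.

Stage 1 [15T→84T]: ω = 2789.0000×15/84 = 498.0357 rpm, dir flips to −; running = −498.0357
Stage 2 [84T→95T]: ω = 498.0357×84/95 = 440.3684 rpm, dir flips to +; running = +440.3684
Stage 3 [95T→52T]: ω = 440.3684×95/52 = 804.5192 rpm, dir flips to −; running = −804.5192
Stage 4 [52T→59T]: ω = 804.5192×52/59 = 709.0678 rpm, dir flips to +; running = +709.0678
Stage 5 [59T→47T]: ω = 709.0678×59/47 = 890.1064 rpm, dir flips to −; running = −890.1064
Stage 6 [37T→52T]: ω = 890.1064×37/52 = 633.3449 rpm, dir flips to +; running = +633.3449

+633.3449 rpm (same as input, |ω| = 633.3449 rpm)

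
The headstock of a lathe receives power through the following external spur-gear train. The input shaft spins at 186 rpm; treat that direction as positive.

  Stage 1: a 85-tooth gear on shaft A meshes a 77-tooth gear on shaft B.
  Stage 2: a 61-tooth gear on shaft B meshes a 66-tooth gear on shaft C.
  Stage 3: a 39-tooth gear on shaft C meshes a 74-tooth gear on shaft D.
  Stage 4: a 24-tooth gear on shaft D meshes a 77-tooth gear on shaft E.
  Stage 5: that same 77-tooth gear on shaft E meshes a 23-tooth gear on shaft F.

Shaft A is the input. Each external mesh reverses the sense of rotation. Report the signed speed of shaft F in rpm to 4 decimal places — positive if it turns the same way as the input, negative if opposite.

-104.3622 rpm (opposite to input, |ω| = 104.3622 rpm)

Stage 1 [85T→77T]: ω = 186.0000×85/77 = 205.3247 rpm, dir flips to −; running = −205.3247
Stage 2 [61T→66T]: ω = 205.3247×61/66 = 189.7698 rpm, dir flips to +; running = +189.7698
Stage 3 [39T→74T]: ω = 189.7698×39/74 = 100.0138 rpm, dir flips to −; running = −100.0138
Stage 4 [24T→77T]: ω = 100.0138×24/77 = 31.1731 rpm, dir flips to +; running = +31.1731
Stage 5 [77T→23T]: ω = 31.1731×77/23 = 104.3622 rpm, dir flips to −; running = −104.3622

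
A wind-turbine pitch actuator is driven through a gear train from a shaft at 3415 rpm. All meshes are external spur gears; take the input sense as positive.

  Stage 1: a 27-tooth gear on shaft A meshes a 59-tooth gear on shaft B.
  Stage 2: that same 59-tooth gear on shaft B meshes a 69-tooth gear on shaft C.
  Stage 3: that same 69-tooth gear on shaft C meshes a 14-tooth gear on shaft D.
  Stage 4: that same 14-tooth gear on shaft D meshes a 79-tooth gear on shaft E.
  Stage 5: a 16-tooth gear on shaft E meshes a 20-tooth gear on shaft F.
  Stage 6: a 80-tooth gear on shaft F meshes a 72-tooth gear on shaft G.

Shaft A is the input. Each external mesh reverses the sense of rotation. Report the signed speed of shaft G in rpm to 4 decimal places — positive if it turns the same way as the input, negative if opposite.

Stage 1 [27T→59T]: ω = 3415.0000×27/59 = 1562.7966 rpm, dir flips to −; running = −1562.7966
Stage 2 [59T→69T]: ω = 1562.7966×59/69 = 1336.3043 rpm, dir flips to +; running = +1336.3043
Stage 3 [69T→14T]: ω = 1336.3043×69/14 = 6586.0714 rpm, dir flips to −; running = −6586.0714
Stage 4 [14T→79T]: ω = 6586.0714×14/79 = 1167.1519 rpm, dir flips to +; running = +1167.1519
Stage 5 [16T→20T]: ω = 1167.1519×16/20 = 933.7215 rpm, dir flips to −; running = −933.7215
Stage 6 [80T→72T]: ω = 933.7215×80/72 = 1037.4684 rpm, dir flips to +; running = +1037.4684

+1037.4684 rpm (same as input, |ω| = 1037.4684 rpm)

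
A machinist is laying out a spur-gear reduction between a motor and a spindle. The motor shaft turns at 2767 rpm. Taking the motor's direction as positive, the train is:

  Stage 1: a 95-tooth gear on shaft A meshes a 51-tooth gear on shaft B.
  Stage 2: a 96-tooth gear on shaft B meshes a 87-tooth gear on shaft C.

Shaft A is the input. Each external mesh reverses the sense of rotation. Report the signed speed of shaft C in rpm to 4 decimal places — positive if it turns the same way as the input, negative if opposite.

+5687.4104 rpm (same as input, |ω| = 5687.4104 rpm)

Stage 1 [95T→51T]: ω = 2767.0000×95/51 = 5154.2157 rpm, dir flips to −; running = −5154.2157
Stage 2 [96T→87T]: ω = 5154.2157×96/87 = 5687.4104 rpm, dir flips to +; running = +5687.4104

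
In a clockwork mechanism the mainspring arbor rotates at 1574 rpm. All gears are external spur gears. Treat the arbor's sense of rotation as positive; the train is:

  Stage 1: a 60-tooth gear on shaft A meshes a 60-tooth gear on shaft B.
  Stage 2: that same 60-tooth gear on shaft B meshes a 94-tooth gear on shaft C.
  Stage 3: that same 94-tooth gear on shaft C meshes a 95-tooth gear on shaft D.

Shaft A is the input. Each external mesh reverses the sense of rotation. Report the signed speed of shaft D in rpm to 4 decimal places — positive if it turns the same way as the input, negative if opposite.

-994.1053 rpm (opposite to input, |ω| = 994.1053 rpm)

Stage 1 [60T→60T]: ω = 1574.0000×60/60 = 1574.0000 rpm, dir flips to −; running = −1574.0000
Stage 2 [60T→94T]: ω = 1574.0000×60/94 = 1004.6809 rpm, dir flips to +; running = +1004.6809
Stage 3 [94T→95T]: ω = 1004.6809×94/95 = 994.1053 rpm, dir flips to −; running = −994.1053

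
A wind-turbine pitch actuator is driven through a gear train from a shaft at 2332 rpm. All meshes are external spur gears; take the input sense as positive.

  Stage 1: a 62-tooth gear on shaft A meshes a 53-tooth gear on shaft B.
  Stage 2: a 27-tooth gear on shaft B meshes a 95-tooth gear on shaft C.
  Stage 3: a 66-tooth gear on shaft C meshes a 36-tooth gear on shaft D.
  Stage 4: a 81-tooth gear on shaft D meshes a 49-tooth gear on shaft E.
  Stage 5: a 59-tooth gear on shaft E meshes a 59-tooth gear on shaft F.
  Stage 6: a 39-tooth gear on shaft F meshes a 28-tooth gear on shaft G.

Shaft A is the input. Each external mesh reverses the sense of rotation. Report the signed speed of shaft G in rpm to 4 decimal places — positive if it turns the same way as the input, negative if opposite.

+3272.8151 rpm (same as input, |ω| = 3272.8151 rpm)

Stage 1 [62T→53T]: ω = 2332.0000×62/53 = 2728.0000 rpm, dir flips to −; running = −2728.0000
Stage 2 [27T→95T]: ω = 2728.0000×27/95 = 775.3263 rpm, dir flips to +; running = +775.3263
Stage 3 [66T→36T]: ω = 775.3263×66/36 = 1421.4316 rpm, dir flips to −; running = −1421.4316
Stage 4 [81T→49T]: ω = 1421.4316×81/49 = 2349.7134 rpm, dir flips to +; running = +2349.7134
Stage 5 [59T→59T]: ω = 2349.7134×59/59 = 2349.7134 rpm, dir flips to −; running = −2349.7134
Stage 6 [39T→28T]: ω = 2349.7134×39/28 = 3272.8151 rpm, dir flips to +; running = +3272.8151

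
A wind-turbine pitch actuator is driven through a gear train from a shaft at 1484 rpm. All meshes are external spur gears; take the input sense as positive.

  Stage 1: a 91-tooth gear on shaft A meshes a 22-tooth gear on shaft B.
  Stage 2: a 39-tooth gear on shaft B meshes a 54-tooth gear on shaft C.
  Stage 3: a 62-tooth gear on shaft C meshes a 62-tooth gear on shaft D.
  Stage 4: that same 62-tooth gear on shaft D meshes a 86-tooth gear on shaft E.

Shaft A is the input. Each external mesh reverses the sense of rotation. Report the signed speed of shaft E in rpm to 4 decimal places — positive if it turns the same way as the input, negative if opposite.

Stage 1 [91T→22T]: ω = 1484.0000×91/22 = 6138.3636 rpm, dir flips to −; running = −6138.3636
Stage 2 [39T→54T]: ω = 6138.3636×39/54 = 4433.2626 rpm, dir flips to +; running = +4433.2626
Stage 3 [62T→62T]: ω = 4433.2626×62/62 = 4433.2626 rpm, dir flips to −; running = −4433.2626
Stage 4 [62T→86T]: ω = 4433.2626×62/86 = 3196.0731 rpm, dir flips to +; running = +3196.0731

+3196.0731 rpm (same as input, |ω| = 3196.0731 rpm)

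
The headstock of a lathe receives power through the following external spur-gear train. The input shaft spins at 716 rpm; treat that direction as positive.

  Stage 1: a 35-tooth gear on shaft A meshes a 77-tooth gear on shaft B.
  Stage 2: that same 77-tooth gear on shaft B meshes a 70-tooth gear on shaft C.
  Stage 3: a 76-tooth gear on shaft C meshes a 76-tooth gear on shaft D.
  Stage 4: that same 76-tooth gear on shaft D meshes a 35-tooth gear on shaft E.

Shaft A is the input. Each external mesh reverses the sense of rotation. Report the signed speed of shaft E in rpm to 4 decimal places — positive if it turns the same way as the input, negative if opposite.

+777.3714 rpm (same as input, |ω| = 777.3714 rpm)

Stage 1 [35T→77T]: ω = 716.0000×35/77 = 325.4545 rpm, dir flips to −; running = −325.4545
Stage 2 [77T→70T]: ω = 325.4545×77/70 = 358.0000 rpm, dir flips to +; running = +358.0000
Stage 3 [76T→76T]: ω = 358.0000×76/76 = 358.0000 rpm, dir flips to −; running = −358.0000
Stage 4 [76T→35T]: ω = 358.0000×76/35 = 777.3714 rpm, dir flips to +; running = +777.3714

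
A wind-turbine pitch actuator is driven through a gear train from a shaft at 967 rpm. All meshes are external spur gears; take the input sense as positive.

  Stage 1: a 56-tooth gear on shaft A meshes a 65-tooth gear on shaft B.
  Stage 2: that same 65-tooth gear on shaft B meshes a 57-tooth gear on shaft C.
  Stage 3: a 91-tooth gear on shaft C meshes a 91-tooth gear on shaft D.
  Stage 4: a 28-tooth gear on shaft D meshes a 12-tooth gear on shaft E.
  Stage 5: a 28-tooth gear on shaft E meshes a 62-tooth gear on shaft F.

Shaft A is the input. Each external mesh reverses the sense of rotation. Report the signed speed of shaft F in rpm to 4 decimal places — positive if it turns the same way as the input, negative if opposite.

-1001.1122 rpm (opposite to input, |ω| = 1001.1122 rpm)

Stage 1 [56T→65T]: ω = 967.0000×56/65 = 833.1077 rpm, dir flips to −; running = −833.1077
Stage 2 [65T→57T]: ω = 833.1077×65/57 = 950.0351 rpm, dir flips to +; running = +950.0351
Stage 3 [91T→91T]: ω = 950.0351×91/91 = 950.0351 rpm, dir flips to −; running = −950.0351
Stage 4 [28T→12T]: ω = 950.0351×28/12 = 2216.7485 rpm, dir flips to +; running = +2216.7485
Stage 5 [28T→62T]: ω = 2216.7485×28/62 = 1001.1122 rpm, dir flips to −; running = −1001.1122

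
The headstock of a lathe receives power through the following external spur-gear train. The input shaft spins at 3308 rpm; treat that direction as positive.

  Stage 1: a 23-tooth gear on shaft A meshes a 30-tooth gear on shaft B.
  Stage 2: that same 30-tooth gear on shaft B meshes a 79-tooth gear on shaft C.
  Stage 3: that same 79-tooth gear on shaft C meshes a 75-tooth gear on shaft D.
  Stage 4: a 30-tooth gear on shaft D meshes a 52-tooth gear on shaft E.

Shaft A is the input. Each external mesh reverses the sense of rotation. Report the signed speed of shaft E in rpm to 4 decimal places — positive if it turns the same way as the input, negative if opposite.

Stage 1 [23T→30T]: ω = 3308.0000×23/30 = 2536.1333 rpm, dir flips to −; running = −2536.1333
Stage 2 [30T→79T]: ω = 2536.1333×30/79 = 963.0886 rpm, dir flips to +; running = +963.0886
Stage 3 [79T→75T]: ω = 963.0886×79/75 = 1014.4533 rpm, dir flips to −; running = −1014.4533
Stage 4 [30T→52T]: ω = 1014.4533×30/52 = 585.2615 rpm, dir flips to +; running = +585.2615

+585.2615 rpm (same as input, |ω| = 585.2615 rpm)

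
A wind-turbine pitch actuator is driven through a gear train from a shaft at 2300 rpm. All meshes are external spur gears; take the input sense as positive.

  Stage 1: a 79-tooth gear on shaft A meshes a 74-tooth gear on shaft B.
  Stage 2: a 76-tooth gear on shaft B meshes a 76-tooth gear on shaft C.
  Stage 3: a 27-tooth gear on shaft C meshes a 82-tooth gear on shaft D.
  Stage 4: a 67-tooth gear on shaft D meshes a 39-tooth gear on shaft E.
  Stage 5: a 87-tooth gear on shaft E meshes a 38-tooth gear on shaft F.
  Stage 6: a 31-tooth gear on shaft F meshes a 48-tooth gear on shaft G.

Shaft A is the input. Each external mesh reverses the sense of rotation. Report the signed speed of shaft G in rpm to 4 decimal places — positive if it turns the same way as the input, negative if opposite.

Stage 1 [79T→74T]: ω = 2300.0000×79/74 = 2455.4054 rpm, dir flips to −; running = −2455.4054
Stage 2 [76T→76T]: ω = 2455.4054×76/76 = 2455.4054 rpm, dir flips to +; running = +2455.4054
Stage 3 [27T→82T]: ω = 2455.4054×27/82 = 808.4871 rpm, dir flips to −; running = −808.4871
Stage 4 [67T→39T]: ω = 808.4871×67/39 = 1388.9395 rpm, dir flips to +; running = +1388.9395
Stage 5 [87T→38T]: ω = 1388.9395×87/38 = 3179.9403 rpm, dir flips to −; running = −3179.9403
Stage 6 [31T→48T]: ω = 3179.9403×31/48 = 2053.7115 rpm, dir flips to +; running = +2053.7115

+2053.7115 rpm (same as input, |ω| = 2053.7115 rpm)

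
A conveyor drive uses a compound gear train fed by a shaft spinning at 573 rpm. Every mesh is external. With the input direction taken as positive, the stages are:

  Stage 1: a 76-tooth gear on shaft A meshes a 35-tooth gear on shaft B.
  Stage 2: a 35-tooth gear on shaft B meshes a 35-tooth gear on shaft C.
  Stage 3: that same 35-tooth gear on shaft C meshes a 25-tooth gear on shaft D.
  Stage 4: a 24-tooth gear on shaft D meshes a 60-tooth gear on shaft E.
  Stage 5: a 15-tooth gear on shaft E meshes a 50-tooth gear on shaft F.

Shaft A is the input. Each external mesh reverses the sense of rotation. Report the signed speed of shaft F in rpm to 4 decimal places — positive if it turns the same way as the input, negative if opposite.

-209.0304 rpm (opposite to input, |ω| = 209.0304 rpm)

Stage 1 [76T→35T]: ω = 573.0000×76/35 = 1244.2286 rpm, dir flips to −; running = −1244.2286
Stage 2 [35T→35T]: ω = 1244.2286×35/35 = 1244.2286 rpm, dir flips to +; running = +1244.2286
Stage 3 [35T→25T]: ω = 1244.2286×35/25 = 1741.9200 rpm, dir flips to −; running = −1741.9200
Stage 4 [24T→60T]: ω = 1741.9200×24/60 = 696.7680 rpm, dir flips to +; running = +696.7680
Stage 5 [15T→50T]: ω = 696.7680×15/50 = 209.0304 rpm, dir flips to −; running = −209.0304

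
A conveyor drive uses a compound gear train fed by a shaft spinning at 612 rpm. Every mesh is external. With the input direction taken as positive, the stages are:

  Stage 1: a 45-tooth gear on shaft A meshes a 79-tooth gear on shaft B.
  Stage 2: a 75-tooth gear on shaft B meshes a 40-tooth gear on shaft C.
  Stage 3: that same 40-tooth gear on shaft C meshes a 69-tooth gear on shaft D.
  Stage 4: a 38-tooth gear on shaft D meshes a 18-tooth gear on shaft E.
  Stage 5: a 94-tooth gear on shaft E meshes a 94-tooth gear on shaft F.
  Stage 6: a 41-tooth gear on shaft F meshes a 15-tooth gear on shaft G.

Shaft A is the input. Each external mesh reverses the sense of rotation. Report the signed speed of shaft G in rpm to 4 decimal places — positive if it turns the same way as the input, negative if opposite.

Stage 1 [45T→79T]: ω = 612.0000×45/79 = 348.6076 rpm, dir flips to −; running = −348.6076
Stage 2 [75T→40T]: ω = 348.6076×75/40 = 653.6392 rpm, dir flips to +; running = +653.6392
Stage 3 [40T→69T]: ω = 653.6392×40/69 = 378.9213 rpm, dir flips to −; running = −378.9213
Stage 4 [38T→18T]: ω = 378.9213×38/18 = 799.9450 rpm, dir flips to +; running = +799.9450
Stage 5 [94T→94T]: ω = 799.9450×94/94 = 799.9450 rpm, dir flips to −; running = −799.9450
Stage 6 [41T→15T]: ω = 799.9450×41/15 = 2186.5162 rpm, dir flips to +; running = +2186.5162

+2186.5162 rpm (same as input, |ω| = 2186.5162 rpm)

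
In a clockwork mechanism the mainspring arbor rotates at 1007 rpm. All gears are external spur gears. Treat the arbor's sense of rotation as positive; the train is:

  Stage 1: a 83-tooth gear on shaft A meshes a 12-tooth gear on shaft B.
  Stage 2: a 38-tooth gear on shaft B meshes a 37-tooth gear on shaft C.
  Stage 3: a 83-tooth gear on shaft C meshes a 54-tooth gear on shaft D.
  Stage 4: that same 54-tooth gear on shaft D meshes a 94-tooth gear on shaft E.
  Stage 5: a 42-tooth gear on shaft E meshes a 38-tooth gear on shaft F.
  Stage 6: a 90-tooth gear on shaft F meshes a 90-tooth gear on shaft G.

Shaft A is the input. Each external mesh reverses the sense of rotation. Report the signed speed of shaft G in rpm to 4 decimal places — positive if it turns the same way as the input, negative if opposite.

+6981.1042 rpm (same as input, |ω| = 6981.1042 rpm)

Stage 1 [83T→12T]: ω = 1007.0000×83/12 = 6965.0833 rpm, dir flips to −; running = −6965.0833
Stage 2 [38T→37T]: ω = 6965.0833×38/37 = 7153.3288 rpm, dir flips to +; running = +7153.3288
Stage 3 [83T→54T]: ω = 7153.3288×83/54 = 10994.9313 rpm, dir flips to −; running = −10994.9313
Stage 4 [54T→94T]: ω = 10994.9313×54/94 = 6316.2372 rpm, dir flips to +; running = +6316.2372
Stage 5 [42T→38T]: ω = 6316.2372×42/38 = 6981.1042 rpm, dir flips to −; running = −6981.1042
Stage 6 [90T→90T]: ω = 6981.1042×90/90 = 6981.1042 rpm, dir flips to +; running = +6981.1042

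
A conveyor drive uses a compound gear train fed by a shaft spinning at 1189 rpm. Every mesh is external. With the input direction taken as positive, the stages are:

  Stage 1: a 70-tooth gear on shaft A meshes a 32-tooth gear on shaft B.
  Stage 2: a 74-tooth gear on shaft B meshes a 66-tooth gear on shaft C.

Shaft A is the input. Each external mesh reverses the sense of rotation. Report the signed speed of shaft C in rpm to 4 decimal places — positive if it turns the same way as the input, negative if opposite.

Stage 1 [70T→32T]: ω = 1189.0000×70/32 = 2600.9375 rpm, dir flips to −; running = −2600.9375
Stage 2 [74T→66T]: ω = 2600.9375×74/66 = 2916.2027 rpm, dir flips to +; running = +2916.2027

+2916.2027 rpm (same as input, |ω| = 2916.2027 rpm)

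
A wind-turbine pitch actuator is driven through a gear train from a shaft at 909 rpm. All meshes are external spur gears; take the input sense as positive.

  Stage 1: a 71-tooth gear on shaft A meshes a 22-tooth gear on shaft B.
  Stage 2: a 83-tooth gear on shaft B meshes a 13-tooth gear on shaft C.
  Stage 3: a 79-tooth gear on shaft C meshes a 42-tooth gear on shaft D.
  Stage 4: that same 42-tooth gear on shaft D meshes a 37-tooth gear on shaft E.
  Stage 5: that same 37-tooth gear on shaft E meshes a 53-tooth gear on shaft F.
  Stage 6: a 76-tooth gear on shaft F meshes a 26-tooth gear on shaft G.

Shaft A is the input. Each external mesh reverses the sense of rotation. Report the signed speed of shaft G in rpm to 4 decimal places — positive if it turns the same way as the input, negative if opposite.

+81606.6889 rpm (same as input, |ω| = 81606.6889 rpm)

Stage 1 [71T→22T]: ω = 909.0000×71/22 = 2933.5909 rpm, dir flips to −; running = −2933.5909
Stage 2 [83T→13T]: ω = 2933.5909×83/13 = 18729.8497 rpm, dir flips to +; running = +18729.8497
Stage 3 [79T→42T]: ω = 18729.8497×79/42 = 35229.9553 rpm, dir flips to −; running = −35229.9553
Stage 4 [42T→37T]: ω = 35229.9553×42/37 = 39990.7601 rpm, dir flips to +; running = +39990.7601
Stage 5 [37T→53T]: ω = 39990.7601×37/53 = 27918.0778 rpm, dir flips to −; running = −27918.0778
Stage 6 [76T→26T]: ω = 27918.0778×76/26 = 81606.6889 rpm, dir flips to +; running = +81606.6889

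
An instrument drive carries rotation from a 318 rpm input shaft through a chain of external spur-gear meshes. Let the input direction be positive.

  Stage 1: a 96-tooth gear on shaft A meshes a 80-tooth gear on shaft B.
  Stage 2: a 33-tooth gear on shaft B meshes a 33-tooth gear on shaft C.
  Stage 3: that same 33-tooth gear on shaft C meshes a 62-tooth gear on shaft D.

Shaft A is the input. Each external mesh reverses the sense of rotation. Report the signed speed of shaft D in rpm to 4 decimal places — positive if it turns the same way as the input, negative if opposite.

Stage 1 [96T→80T]: ω = 318.0000×96/80 = 381.6000 rpm, dir flips to −; running = −381.6000
Stage 2 [33T→33T]: ω = 381.6000×33/33 = 381.6000 rpm, dir flips to +; running = +381.6000
Stage 3 [33T→62T]: ω = 381.6000×33/62 = 203.1097 rpm, dir flips to −; running = −203.1097

-203.1097 rpm (opposite to input, |ω| = 203.1097 rpm)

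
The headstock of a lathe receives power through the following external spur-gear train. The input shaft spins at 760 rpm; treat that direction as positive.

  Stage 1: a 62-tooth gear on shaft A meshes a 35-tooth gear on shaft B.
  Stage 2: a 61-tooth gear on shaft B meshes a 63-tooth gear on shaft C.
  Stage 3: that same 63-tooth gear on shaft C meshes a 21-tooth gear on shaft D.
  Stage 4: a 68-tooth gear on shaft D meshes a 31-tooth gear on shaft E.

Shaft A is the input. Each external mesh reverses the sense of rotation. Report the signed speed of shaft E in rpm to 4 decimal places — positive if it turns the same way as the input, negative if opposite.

Stage 1 [62T→35T]: ω = 760.0000×62/35 = 1346.2857 rpm, dir flips to −; running = −1346.2857
Stage 2 [61T→63T]: ω = 1346.2857×61/63 = 1303.5465 rpm, dir flips to +; running = +1303.5465
Stage 3 [63T→21T]: ω = 1303.5465×63/21 = 3910.6395 rpm, dir flips to −; running = −3910.6395
Stage 4 [68T→31T]: ω = 3910.6395×68/31 = 8578.1769 rpm, dir flips to +; running = +8578.1769

+8578.1769 rpm (same as input, |ω| = 8578.1769 rpm)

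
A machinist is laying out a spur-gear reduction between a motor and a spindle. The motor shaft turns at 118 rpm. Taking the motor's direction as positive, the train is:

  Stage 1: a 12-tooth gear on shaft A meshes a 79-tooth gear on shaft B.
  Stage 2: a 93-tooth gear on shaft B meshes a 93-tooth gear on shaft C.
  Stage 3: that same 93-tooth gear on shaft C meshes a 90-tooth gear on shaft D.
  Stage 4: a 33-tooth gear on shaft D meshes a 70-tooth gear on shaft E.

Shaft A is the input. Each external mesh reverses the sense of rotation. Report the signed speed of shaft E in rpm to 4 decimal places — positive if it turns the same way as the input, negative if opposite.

+8.7316 rpm (same as input, |ω| = 8.7316 rpm)

Stage 1 [12T→79T]: ω = 118.0000×12/79 = 17.9241 rpm, dir flips to −; running = −17.9241
Stage 2 [93T→93T]: ω = 17.9241×93/93 = 17.9241 rpm, dir flips to +; running = +17.9241
Stage 3 [93T→90T]: ω = 17.9241×93/90 = 18.5215 rpm, dir flips to −; running = −18.5215
Stage 4 [33T→70T]: ω = 18.5215×33/70 = 8.7316 rpm, dir flips to +; running = +8.7316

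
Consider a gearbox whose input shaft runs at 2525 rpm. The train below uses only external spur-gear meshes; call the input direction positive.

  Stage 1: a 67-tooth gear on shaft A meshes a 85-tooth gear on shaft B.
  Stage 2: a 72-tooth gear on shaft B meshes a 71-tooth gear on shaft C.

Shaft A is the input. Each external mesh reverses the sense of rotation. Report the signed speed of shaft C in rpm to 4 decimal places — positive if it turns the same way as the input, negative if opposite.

Stage 1 [67T→85T]: ω = 2525.0000×67/85 = 1990.2941 rpm, dir flips to −; running = −1990.2941
Stage 2 [72T→71T]: ω = 1990.2941×72/71 = 2018.3264 rpm, dir flips to +; running = +2018.3264

+2018.3264 rpm (same as input, |ω| = 2018.3264 rpm)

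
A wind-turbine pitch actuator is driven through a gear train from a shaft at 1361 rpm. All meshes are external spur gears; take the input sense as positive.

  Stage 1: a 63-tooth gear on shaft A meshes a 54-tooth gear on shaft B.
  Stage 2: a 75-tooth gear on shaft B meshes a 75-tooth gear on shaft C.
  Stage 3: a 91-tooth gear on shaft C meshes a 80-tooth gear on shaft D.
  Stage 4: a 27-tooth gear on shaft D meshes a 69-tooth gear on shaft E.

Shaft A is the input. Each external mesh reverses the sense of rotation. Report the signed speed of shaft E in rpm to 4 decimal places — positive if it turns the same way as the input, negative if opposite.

Stage 1 [63T→54T]: ω = 1361.0000×63/54 = 1587.8333 rpm, dir flips to −; running = −1587.8333
Stage 2 [75T→75T]: ω = 1587.8333×75/75 = 1587.8333 rpm, dir flips to +; running = +1587.8333
Stage 3 [91T→80T]: ω = 1587.8333×91/80 = 1806.1604 rpm, dir flips to −; running = −1806.1604
Stage 4 [27T→69T]: ω = 1806.1604×27/69 = 706.7584 rpm, dir flips to +; running = +706.7584

+706.7584 rpm (same as input, |ω| = 706.7584 rpm)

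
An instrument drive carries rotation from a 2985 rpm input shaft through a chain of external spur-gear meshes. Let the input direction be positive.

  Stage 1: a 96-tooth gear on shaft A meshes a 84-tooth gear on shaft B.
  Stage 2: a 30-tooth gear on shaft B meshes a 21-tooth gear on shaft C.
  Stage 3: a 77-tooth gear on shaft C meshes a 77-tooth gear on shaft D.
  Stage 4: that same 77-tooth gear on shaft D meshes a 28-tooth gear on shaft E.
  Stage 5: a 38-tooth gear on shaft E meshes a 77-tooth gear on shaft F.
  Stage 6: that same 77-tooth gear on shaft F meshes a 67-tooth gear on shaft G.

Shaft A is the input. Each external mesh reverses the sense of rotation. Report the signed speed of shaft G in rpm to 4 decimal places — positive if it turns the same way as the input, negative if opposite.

+7601.1575 rpm (same as input, |ω| = 7601.1575 rpm)

Stage 1 [96T→84T]: ω = 2985.0000×96/84 = 3411.4286 rpm, dir flips to −; running = −3411.4286
Stage 2 [30T→21T]: ω = 3411.4286×30/21 = 4873.4694 rpm, dir flips to +; running = +4873.4694
Stage 3 [77T→77T]: ω = 4873.4694×77/77 = 4873.4694 rpm, dir flips to −; running = −4873.4694
Stage 4 [77T→28T]: ω = 4873.4694×77/28 = 13402.0408 rpm, dir flips to +; running = +13402.0408
Stage 5 [38T→77T]: ω = 13402.0408×38/77 = 6613.9942 rpm, dir flips to −; running = −6613.9942
Stage 6 [77T→67T]: ω = 6613.9942×77/67 = 7601.1575 rpm, dir flips to +; running = +7601.1575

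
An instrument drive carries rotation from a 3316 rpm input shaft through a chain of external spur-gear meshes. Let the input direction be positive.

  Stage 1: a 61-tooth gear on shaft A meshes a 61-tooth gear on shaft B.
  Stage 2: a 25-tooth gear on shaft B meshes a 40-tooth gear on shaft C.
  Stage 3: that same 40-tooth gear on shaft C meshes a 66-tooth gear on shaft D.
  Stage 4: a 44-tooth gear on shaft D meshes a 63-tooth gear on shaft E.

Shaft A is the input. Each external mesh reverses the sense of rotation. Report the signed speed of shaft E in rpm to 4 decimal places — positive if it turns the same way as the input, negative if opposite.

Stage 1 [61T→61T]: ω = 3316.0000×61/61 = 3316.0000 rpm, dir flips to −; running = −3316.0000
Stage 2 [25T→40T]: ω = 3316.0000×25/40 = 2072.5000 rpm, dir flips to +; running = +2072.5000
Stage 3 [40T→66T]: ω = 2072.5000×40/66 = 1256.0606 rpm, dir flips to −; running = −1256.0606
Stage 4 [44T→63T]: ω = 1256.0606×44/63 = 877.2487 rpm, dir flips to +; running = +877.2487

+877.2487 rpm (same as input, |ω| = 877.2487 rpm)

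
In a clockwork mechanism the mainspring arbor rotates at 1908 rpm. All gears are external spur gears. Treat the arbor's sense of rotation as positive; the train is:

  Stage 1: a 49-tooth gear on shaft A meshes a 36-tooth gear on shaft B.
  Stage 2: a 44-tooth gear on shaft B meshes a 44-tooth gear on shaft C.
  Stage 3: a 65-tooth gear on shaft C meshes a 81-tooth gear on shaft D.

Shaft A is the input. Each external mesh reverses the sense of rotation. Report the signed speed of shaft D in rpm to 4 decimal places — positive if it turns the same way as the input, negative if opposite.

Stage 1 [49T→36T]: ω = 1908.0000×49/36 = 2597.0000 rpm, dir flips to −; running = −2597.0000
Stage 2 [44T→44T]: ω = 2597.0000×44/44 = 2597.0000 rpm, dir flips to +; running = +2597.0000
Stage 3 [65T→81T]: ω = 2597.0000×65/81 = 2084.0123 rpm, dir flips to −; running = −2084.0123

-2084.0123 rpm (opposite to input, |ω| = 2084.0123 rpm)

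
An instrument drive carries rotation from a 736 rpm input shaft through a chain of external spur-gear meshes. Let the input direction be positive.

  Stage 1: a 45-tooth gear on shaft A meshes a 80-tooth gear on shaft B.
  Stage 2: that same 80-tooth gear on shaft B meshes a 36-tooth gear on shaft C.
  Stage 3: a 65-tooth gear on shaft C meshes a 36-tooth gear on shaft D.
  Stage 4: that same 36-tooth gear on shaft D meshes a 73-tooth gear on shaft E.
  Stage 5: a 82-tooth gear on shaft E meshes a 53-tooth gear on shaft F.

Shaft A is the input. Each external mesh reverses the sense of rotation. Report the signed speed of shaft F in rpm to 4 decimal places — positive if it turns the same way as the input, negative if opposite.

Stage 1 [45T→80T]: ω = 736.0000×45/80 = 414.0000 rpm, dir flips to −; running = −414.0000
Stage 2 [80T→36T]: ω = 414.0000×80/36 = 920.0000 rpm, dir flips to +; running = +920.0000
Stage 3 [65T→36T]: ω = 920.0000×65/36 = 1661.1111 rpm, dir flips to −; running = −1661.1111
Stage 4 [36T→73T]: ω = 1661.1111×36/73 = 819.1781 rpm, dir flips to +; running = +819.1781
Stage 5 [82T→53T]: ω = 819.1781×82/53 = 1267.4076 rpm, dir flips to −; running = −1267.4076

-1267.4076 rpm (opposite to input, |ω| = 1267.4076 rpm)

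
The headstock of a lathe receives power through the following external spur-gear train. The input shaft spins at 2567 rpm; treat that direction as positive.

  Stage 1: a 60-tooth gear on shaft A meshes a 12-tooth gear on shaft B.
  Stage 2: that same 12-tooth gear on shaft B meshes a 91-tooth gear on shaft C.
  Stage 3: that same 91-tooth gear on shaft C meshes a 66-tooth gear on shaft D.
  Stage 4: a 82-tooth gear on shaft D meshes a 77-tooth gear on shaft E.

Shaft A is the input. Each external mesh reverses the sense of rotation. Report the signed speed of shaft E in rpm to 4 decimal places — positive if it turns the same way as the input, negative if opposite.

Stage 1 [60T→12T]: ω = 2567.0000×60/12 = 12835.0000 rpm, dir flips to −; running = −12835.0000
Stage 2 [12T→91T]: ω = 12835.0000×12/91 = 1692.5275 rpm, dir flips to +; running = +1692.5275
Stage 3 [91T→66T]: ω = 1692.5275×91/66 = 2333.6364 rpm, dir flips to −; running = −2333.6364
Stage 4 [82T→77T]: ω = 2333.6364×82/77 = 2485.1712 rpm, dir flips to +; running = +2485.1712

+2485.1712 rpm (same as input, |ω| = 2485.1712 rpm)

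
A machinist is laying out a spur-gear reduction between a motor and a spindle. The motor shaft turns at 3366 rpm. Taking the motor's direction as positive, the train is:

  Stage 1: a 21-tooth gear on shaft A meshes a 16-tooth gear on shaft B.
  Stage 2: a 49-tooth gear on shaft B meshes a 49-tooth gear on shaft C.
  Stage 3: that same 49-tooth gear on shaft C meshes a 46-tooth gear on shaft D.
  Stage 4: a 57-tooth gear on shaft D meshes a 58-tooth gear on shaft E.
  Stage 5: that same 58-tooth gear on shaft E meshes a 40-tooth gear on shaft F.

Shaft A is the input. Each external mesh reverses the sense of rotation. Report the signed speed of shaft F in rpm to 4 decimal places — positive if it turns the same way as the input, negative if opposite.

Stage 1 [21T→16T]: ω = 3366.0000×21/16 = 4417.8750 rpm, dir flips to −; running = −4417.8750
Stage 2 [49T→49T]: ω = 4417.8750×49/49 = 4417.8750 rpm, dir flips to +; running = +4417.8750
Stage 3 [49T→46T]: ω = 4417.8750×49/46 = 4705.9973 rpm, dir flips to −; running = −4705.9973
Stage 4 [57T→58T]: ω = 4705.9973×57/58 = 4624.8594 rpm, dir flips to +; running = +4624.8594
Stage 5 [58T→40T]: ω = 4624.8594×58/40 = 6706.0461 rpm, dir flips to −; running = −6706.0461

-6706.0461 rpm (opposite to input, |ω| = 6706.0461 rpm)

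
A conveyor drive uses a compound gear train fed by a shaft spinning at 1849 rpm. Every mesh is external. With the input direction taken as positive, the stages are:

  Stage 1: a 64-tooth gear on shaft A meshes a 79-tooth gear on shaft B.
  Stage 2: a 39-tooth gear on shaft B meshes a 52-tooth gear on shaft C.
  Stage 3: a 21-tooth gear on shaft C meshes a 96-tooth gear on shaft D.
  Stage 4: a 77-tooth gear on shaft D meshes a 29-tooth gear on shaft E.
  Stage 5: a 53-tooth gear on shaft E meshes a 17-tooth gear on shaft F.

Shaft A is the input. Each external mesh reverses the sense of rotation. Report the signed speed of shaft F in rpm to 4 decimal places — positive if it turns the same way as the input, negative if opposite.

Stage 1 [64T→79T]: ω = 1849.0000×64/79 = 1497.9241 rpm, dir flips to −; running = −1497.9241
Stage 2 [39T→52T]: ω = 1497.9241×39/52 = 1123.4430 rpm, dir flips to +; running = +1123.4430
Stage 3 [21T→96T]: ω = 1123.4430×21/96 = 245.7532 rpm, dir flips to −; running = −245.7532
Stage 4 [77T→29T]: ω = 245.7532×77/29 = 652.5170 rpm, dir flips to +; running = +652.5170
Stage 5 [53T→17T]: ω = 652.5170×53/17 = 2034.3178 rpm, dir flips to −; running = −2034.3178

-2034.3178 rpm (opposite to input, |ω| = 2034.3178 rpm)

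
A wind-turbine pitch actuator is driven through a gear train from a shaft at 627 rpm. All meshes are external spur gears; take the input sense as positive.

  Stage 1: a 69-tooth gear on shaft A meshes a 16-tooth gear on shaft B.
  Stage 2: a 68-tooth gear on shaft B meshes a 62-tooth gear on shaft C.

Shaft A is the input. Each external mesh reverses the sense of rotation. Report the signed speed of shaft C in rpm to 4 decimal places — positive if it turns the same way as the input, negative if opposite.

+2965.6089 rpm (same as input, |ω| = 2965.6089 rpm)

Stage 1 [69T→16T]: ω = 627.0000×69/16 = 2703.9375 rpm, dir flips to −; running = −2703.9375
Stage 2 [68T→62T]: ω = 2703.9375×68/62 = 2965.6089 rpm, dir flips to +; running = +2965.6089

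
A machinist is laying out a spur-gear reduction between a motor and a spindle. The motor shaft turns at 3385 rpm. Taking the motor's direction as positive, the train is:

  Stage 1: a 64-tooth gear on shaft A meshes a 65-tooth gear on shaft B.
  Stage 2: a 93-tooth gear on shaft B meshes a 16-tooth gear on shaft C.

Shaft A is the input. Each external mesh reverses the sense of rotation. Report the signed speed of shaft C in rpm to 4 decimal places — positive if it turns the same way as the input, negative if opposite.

Stage 1 [64T→65T]: ω = 3385.0000×64/65 = 3332.9231 rpm, dir flips to −; running = −3332.9231
Stage 2 [93T→16T]: ω = 3332.9231×93/16 = 19372.6154 rpm, dir flips to +; running = +19372.6154

+19372.6154 rpm (same as input, |ω| = 19372.6154 rpm)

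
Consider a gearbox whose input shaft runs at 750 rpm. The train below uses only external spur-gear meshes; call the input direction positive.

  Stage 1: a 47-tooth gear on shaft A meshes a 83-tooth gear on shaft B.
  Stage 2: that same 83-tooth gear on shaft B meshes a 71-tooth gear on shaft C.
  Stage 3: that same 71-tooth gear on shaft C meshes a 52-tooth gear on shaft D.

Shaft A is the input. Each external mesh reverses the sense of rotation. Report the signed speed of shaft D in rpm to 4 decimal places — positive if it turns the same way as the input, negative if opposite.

Stage 1 [47T→83T]: ω = 750.0000×47/83 = 424.6988 rpm, dir flips to −; running = −424.6988
Stage 2 [83T→71T]: ω = 424.6988×83/71 = 496.4789 rpm, dir flips to +; running = +496.4789
Stage 3 [71T→52T]: ω = 496.4789×71/52 = 677.8846 rpm, dir flips to −; running = −677.8846

-677.8846 rpm (opposite to input, |ω| = 677.8846 rpm)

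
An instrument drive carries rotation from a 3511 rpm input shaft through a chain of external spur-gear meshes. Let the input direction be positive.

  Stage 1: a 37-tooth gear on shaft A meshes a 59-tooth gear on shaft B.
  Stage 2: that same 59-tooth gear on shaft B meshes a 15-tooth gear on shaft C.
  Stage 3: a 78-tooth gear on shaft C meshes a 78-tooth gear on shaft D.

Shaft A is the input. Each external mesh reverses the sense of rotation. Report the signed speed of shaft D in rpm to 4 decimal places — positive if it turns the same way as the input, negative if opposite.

Stage 1 [37T→59T]: ω = 3511.0000×37/59 = 2201.8136 rpm, dir flips to −; running = −2201.8136
Stage 2 [59T→15T]: ω = 2201.8136×59/15 = 8660.4667 rpm, dir flips to +; running = +8660.4667
Stage 3 [78T→78T]: ω = 8660.4667×78/78 = 8660.4667 rpm, dir flips to −; running = −8660.4667

-8660.4667 rpm (opposite to input, |ω| = 8660.4667 rpm)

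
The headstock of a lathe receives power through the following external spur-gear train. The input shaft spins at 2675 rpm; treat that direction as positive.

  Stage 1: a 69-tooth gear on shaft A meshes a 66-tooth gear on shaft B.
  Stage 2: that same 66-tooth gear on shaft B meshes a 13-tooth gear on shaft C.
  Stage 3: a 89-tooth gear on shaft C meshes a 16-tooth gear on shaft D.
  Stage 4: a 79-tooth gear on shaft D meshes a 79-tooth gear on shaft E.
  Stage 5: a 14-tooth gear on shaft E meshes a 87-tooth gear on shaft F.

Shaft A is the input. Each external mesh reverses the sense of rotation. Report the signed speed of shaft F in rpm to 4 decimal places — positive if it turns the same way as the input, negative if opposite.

-12708.9108 rpm (opposite to input, |ω| = 12708.9108 rpm)

Stage 1 [69T→66T]: ω = 2675.0000×69/66 = 2796.5909 rpm, dir flips to −; running = −2796.5909
Stage 2 [66T→13T]: ω = 2796.5909×66/13 = 14198.0769 rpm, dir flips to +; running = +14198.0769
Stage 3 [89T→16T]: ω = 14198.0769×89/16 = 78976.8029 rpm, dir flips to −; running = −78976.8029
Stage 4 [79T→79T]: ω = 78976.8029×79/79 = 78976.8029 rpm, dir flips to +; running = +78976.8029
Stage 5 [14T→87T]: ω = 78976.8029×14/87 = 12708.9108 rpm, dir flips to −; running = −12708.9108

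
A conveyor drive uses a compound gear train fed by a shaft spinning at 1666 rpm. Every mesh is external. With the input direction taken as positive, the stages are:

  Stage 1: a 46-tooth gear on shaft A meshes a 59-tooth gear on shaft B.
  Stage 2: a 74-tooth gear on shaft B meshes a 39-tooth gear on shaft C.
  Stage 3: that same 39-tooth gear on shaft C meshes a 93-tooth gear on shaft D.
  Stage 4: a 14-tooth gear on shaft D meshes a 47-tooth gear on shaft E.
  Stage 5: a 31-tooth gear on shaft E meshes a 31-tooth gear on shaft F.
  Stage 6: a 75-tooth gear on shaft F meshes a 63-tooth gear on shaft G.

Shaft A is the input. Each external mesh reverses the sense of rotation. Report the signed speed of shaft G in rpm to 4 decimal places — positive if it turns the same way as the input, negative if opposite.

+366.5055 rpm (same as input, |ω| = 366.5055 rpm)

Stage 1 [46T→59T]: ω = 1666.0000×46/59 = 1298.9153 rpm, dir flips to −; running = −1298.9153
Stage 2 [74T→39T]: ω = 1298.9153×74/39 = 2464.6084 rpm, dir flips to +; running = +2464.6084
Stage 3 [39T→93T]: ω = 2464.6084×39/93 = 1033.5455 rpm, dir flips to −; running = −1033.5455
Stage 4 [14T→47T]: ω = 1033.5455×14/47 = 307.8646 rpm, dir flips to +; running = +307.8646
Stage 5 [31T→31T]: ω = 307.8646×31/31 = 307.8646 rpm, dir flips to −; running = −307.8646
Stage 6 [75T→63T]: ω = 307.8646×75/63 = 366.5055 rpm, dir flips to +; running = +366.5055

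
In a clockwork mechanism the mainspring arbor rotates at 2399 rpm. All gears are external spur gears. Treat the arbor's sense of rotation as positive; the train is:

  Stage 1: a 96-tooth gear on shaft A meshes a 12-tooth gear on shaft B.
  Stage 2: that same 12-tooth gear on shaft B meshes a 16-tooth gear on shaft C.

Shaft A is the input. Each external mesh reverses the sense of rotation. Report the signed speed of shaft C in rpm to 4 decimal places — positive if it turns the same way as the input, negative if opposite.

Stage 1 [96T→12T]: ω = 2399.0000×96/12 = 19192.0000 rpm, dir flips to −; running = −19192.0000
Stage 2 [12T→16T]: ω = 19192.0000×12/16 = 14394.0000 rpm, dir flips to +; running = +14394.0000

+14394.0000 rpm (same as input, |ω| = 14394.0000 rpm)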